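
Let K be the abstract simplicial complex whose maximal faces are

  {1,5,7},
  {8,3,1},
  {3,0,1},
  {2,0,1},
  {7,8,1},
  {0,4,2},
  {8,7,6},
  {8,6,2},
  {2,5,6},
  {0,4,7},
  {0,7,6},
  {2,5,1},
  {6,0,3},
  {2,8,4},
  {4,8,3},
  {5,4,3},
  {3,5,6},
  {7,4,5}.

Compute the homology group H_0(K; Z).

Order the vertices as 0 < 1 < 2 < 3 < 4 < 5 < 6 < 7 < 8. Listing each simplex with vertices in this order, K has dimension 2 with simplices:

  0-simplices (9): [0], [1], [2], [3], [4], [5], [6], [7], [8]
  1-simplices (27): (27 of them)
  2-simplices (18): [0,1,2], [0,1,3], [0,2,4], [0,3,6], [0,4,7], [0,6,7], [1,2,5], [1,3,8], [1,5,7], [1,7,8], [2,4,8], [2,5,6], [2,6,8], [3,4,5], [3,4,8], [3,5,6], [4,5,7], [6,7,8]

so the chain groups are C_0 ≅ Z^9, C_1 ≅ Z^27, C_2 ≅ Z^18.

∂_1: C_1 → C_0 maps an edge to its endpoints' difference, ∂[p,q] = q − p.
The 9×27 boundary matrix has rank 8 and Smith normal form diag(1,1,1,1,1,1,1,1).

Boundary ∂_2: C_2 → C_1 acts by ∂[p,q,r] = [q,r] − [p,r] + [p,q]. For instance
  ∂[3,4,8] = [4,8] − [3,8] + [3,4],
  ∂[2,4,8] = [4,8] − [2,8] + [2,4].
This gives a 27×18 integer matrix of rank 17; reducing to Smith normal form yields diagonal entries (1,1,1,1,1,1,1,1,1,1,1,1,1,1,1,1,1).

Computing H_k = (kernel of ∂_k) / (image of ∂_{k+1}):

  H_0: rank C_0 − rank ∂_1 = 9 − 8 = 1, and the invariant factors of ∂_1 are all 1, so H_0 = Z.

H_0 ≅ Z.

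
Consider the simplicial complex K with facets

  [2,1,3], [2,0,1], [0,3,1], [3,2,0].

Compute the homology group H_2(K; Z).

Fix the vertex order 0 < 1 < 2 < 3 and write every simplex with vertices in increasing order. Then dim K = 2 and the simplices of K are:

  0-simplices (4): [0], [1], [2], [3]
  1-simplices (6): [0,1], [0,2], [0,3], [1,2], [1,3], [2,3]
  2-simplices (4): [0,1,2], [0,1,3], [0,2,3], [1,2,3]

so the chain groups are C_0 ≅ Z^4, C_1 ≅ Z^6, C_2 ≅ Z^4.

Boundary ∂_1: C_1 → C_0 sends each edge [p,q] (with p < q) to q − p. For instance
  ∂[1,3] = [3] − [1].
As a 4×6 matrix over Z this has rank 3, with invariant factors (1,1,1).

Boundary ∂_2: C_2 → C_1 maps a triangle to the signed sum of its edges. For instance
  ∂[0,1,3] = [1,3] − [0,3] + [0,1],
  ∂[1,2,3] = [2,3] − [1,3] + [1,2].
The 6×4 boundary matrix has rank 3 and Smith normal form diag(1,1,1).

Reading off H_k = ker ∂_k / im ∂_{k+1}:

  H_2: rank ker ∂_2 − rank ∂_3 = (4 − 3) − 0 = 1, and there is no ∂_3, so H_2 ≅ Z.

H_2 ≅ Z.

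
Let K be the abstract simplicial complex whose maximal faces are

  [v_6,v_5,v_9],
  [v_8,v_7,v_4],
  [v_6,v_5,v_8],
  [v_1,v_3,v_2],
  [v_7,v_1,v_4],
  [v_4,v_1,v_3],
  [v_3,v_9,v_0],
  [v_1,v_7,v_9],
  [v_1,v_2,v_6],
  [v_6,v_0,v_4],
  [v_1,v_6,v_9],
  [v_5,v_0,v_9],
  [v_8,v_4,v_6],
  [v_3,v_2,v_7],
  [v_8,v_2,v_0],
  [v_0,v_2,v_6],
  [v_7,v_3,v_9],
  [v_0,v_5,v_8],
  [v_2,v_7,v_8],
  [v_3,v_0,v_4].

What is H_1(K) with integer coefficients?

K has 10 vertices, 30 edges, 20 triangles.
rank ∂_1 = 9, rank ∂_2 = 20 ⇒ b_1 = 30 − 9 − 20 = 1; ∂_2 has invariant factor(s) [2] giving torsion. So H_1 = Z ⊕ Z/2.

H_1 ≅ Z ⊕ Z/2.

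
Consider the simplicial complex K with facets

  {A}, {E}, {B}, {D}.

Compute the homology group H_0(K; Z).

H_0 = Z^4.

Order the vertices as A < B < D < E. Listing each simplex with vertices in this order, K has dimension 0 with simplices:

  0-simplices (4): A, B, D, E

so the chain groups are C_0 ≅ Z^4.

From H_k ≅ ker(∂_k) / im(∂_{k+1}) we obtain:

  H_0: rank C_0 − rank ∂_1 = 4 − 0 = 4, and there is no ∂_1, so H_0 ≅ Z^4.

(K is a triangulation of a set of 4 points.)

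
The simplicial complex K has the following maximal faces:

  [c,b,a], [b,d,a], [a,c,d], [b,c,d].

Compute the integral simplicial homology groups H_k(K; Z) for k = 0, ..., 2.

H_0 ≅ Z,  H_1 = 0,  H_2 ≅ Z.

Order the vertices as a < b < c < d. Listing each simplex with vertices in this order, K has dimension 2 with simplices:

  0-simplices (4): a, b, c, d
  1-simplices (6): ab, ac, ad, bc, bd, cd
  2-simplices (4): abc, abd, acd, bcd

giving chain groups C_0 ≅ Z^4, C_1 ≅ Z^6, C_2 ≅ Z^4.

The boundary map ∂_1: C_1 → C_0 sends each edge [p,q] (with p < q) to q − p. For instance
  ∂bd = d − b.
This gives a 4×6 integer matrix of rank 3; reducing to Smith normal form yields diagonal entries (1,1,1).

The boundary map ∂_2: C_2 → C_1 sends each 2-simplex [p,q,r] to [q,r] − [p,r] + [p,q]. For instance
  ∂bcd = cd − bd + bc,
  ∂abd = bd − ad + ab.
The 6×4 boundary matrix has rank 3 and Smith normal form diag(1,1,1).

Reading off H_k = ker ∂_k / im ∂_{k+1}:

  H_0: rank C_0 − rank ∂_1 = 4 − 3 = 1, and the invariant factors of ∂_1 are all 1, so H_0 ≅ Z.
  H_1: rank ker ∂_1 − rank ∂_2 = (6 − 3) − 3 = 0, and the invariant factors of ∂_2 are all 1, so H_1 ≅ 0.
  H_2: rank ker ∂_2 − rank ∂_3 = (4 − 3) − 0 = 1, and there is no ∂_3, so H_2 ≅ Z.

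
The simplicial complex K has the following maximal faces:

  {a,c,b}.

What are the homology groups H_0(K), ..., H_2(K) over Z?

H_0 ≅ Z,  H_1 = 0,  H_2 = 0.

Take the total order a < b < c on the vertex set. Then K (dimension 2) consists of the simplices:

  0-simplices (3): a, b, c
  1-simplices (3): ab, ac, bc
  2-simplices (1): abc

so the chain groups are C_0 ≅ Z^3, C_1 ≅ Z^3, C_2 ≅ Z^1.

∂_1: C_1 → C_0 sends each edge [p,q] (with p < q) to q − p.
The 3×3 boundary matrix has rank 2 and Smith normal form diag(1,1).

The boundary map ∂_2: C_2 → C_1 acts by ∂[p,q,r] = [q,r] − [p,r] + [p,q]. For instance
  ∂abc = bc − ac + ab.
This gives a 3×1 integer matrix of rank 1; reducing to Smith normal form yields diagonal entries (1).

Now H_k = ker ∂_k / im ∂_{k+1}, so:

  H_0: rank C_0 − rank ∂_1 = 3 − 2 = 1, and the invariant factors of ∂_1 are all 1, so H_0 ≅ Z.
  H_1: rank ker ∂_1 − rank ∂_2 = (3 − 2) − 1 = 0, and the invariant factors of ∂_2 are all 1, so H_1 ≅ 0.
  H_2: rank ker ∂_2 − rank ∂_3 = (1 − 1) − 0 = 0, and there is no ∂_3, so H_2 ≅ 0.

(K is a triangulation of the 2-simplex.)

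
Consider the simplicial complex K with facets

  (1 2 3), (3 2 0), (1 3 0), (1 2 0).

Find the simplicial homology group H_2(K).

We work with the vertex ordering 0 < 1 < 2 < 3. The simplices of K, each written with vertices in increasing order, are:

  0-simplices (4): [0], [1], [2], [3]
  1-simplices (6): [0,1], [0,2], [0,3], [1,2], [1,3], [2,3]
  2-simplices (4): [0,1,2], [0,1,3], [0,2,3], [1,2,3]

Hence C_0 ≅ Z^4, C_1 ≅ Z^6, C_2 ≅ Z^4.

The boundary map ∂_1: C_1 → C_0 is given by ∂[p,q] = [q] − [p].
As a 4×6 matrix over Z this has rank 3, with invariant factors (1,1,1).

∂_2: C_2 → C_1 acts by ∂[p,q,r] = [q,r] − [p,r] + [p,q]. For instance
  ∂[0,1,3] = [1,3] − [0,3] + [0,1],
  ∂[0,1,2] = [1,2] − [0,2] + [0,1].
The 6×4 boundary matrix has rank 3 and Smith normal form diag(1,1,1).

Computing H_k = (kernel of ∂_k) / (image of ∂_{k+1}):

  H_2: rank ker ∂_2 − rank ∂_3 = (4 − 3) − 0 = 1, and there is no ∂_3, so H_2 = Z.

H_2 = Z.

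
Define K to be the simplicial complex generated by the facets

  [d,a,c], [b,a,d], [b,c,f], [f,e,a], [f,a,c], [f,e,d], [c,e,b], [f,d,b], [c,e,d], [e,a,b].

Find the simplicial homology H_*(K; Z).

H_0 = Z,  H_1 = Z/2Z,  H_2 = 0.

K has 6 vertices, 15 edges, 10 triangles.
rank ∂_0 = 0, rank ∂_1 = 5 ⇒ b_0 = 6 − 0 − 5 = 1; all invariant factors of ∂_1 are 1 so no torsion. So H_0 ≅ Z.
rank ∂_1 = 5, rank ∂_2 = 10 ⇒ b_1 = 15 − 5 − 10 = 0; ∂_2 has invariant factor(s) [2] giving torsion. So H_1 ≅ Z/2Z.
rank ∂_2 = 10, rank ∂_3 = 0 ⇒ b_2 = 10 − 10 − 0 = 0. So H_2 ≅ 0.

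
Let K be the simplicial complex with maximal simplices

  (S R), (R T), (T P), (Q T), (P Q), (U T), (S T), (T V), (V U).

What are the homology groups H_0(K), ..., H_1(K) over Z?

Fix the vertex order P < Q < R < S < T < U < V and write every simplex with vertices in increasing order. Then dim K = 1 and the simplices of K are:

  0-simplices (7): P, Q, R, S, T, U, V
  1-simplices (9): PQ, PT, QT, RS, RT, ST, TU, TV, UV

giving chain groups C_0 ≅ Z^7, C_1 ≅ Z^9.

Boundary ∂_1: C_1 → C_0 maps an edge to its endpoints' difference, ∂[p,q] = q − p.
This gives a 7×9 integer matrix of rank 6; reducing to Smith normal form yields diagonal entries (1,1,1,1,1,1).

Reading off H_k = ker ∂_k / im ∂_{k+1}:

  H_0: rank C_0 − rank ∂_1 = 7 − 6 = 1, and the invariant factors of ∂_1 are all 1, so H_0 = Z.
  H_1: rank ker ∂_1 − rank ∂_2 = (9 − 6) − 0 = 3, and there is no ∂_2, so H_1 = Z^3.

(K is a triangulation of a wedge of 3 circles.)

H_0 = Z,  H_1 = Z^3.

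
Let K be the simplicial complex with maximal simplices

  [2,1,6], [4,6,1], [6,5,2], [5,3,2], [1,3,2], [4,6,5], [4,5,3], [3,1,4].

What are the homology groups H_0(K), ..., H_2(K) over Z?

H_0 ≅ Z,  H_1 = 0,  H_2 ≅ Z.

Fix the vertex order 1 < 2 < 3 < 4 < 5 < 6 and write every simplex with vertices in increasing order. Then dim K = 2 and the simplices of K are:

  0-simplices (6): [1], [2], [3], [4], [5], [6]
  1-simplices (12): [1,2], [1,3], [1,4], [1,6], [2,3], [2,5], [2,6], [3,4], [3,5], [4,5], [4,6], [5,6]
  2-simplices (8): [1,2,3], [1,2,6], [1,3,4], [1,4,6], [2,3,5], [2,5,6], [3,4,5], [4,5,6]

giving chain groups C_0 ≅ Z^6, C_1 ≅ Z^12, C_2 ≅ Z^8.

∂_1: C_1 → C_0 is given by ∂[p,q] = [q] − [p].
As a 6×12 matrix over Z this has rank 5, with invariant factors (1,1,1,1,1).

Boundary ∂_2: C_2 → C_1 maps a triangle to the signed sum of its edges. For instance
  ∂[3,4,5] = [4,5] − [3,5] + [3,4],
  ∂[2,5,6] = [5,6] − [2,6] + [2,5].
As a 12×8 matrix over Z this has rank 7, with invariant factors (1,1,1,1,1,1,1).

Reading off H_k = ker ∂_k / im ∂_{k+1}:

  H_0: rank C_0 − rank ∂_1 = 6 − 5 = 1, and the invariant factors of ∂_1 are all 1, so H_0 = Z.
  H_1: rank ker ∂_1 − rank ∂_2 = (12 − 5) − 7 = 0, and the invariant factors of ∂_2 are all 1, so H_1 = 0.
  H_2: rank ker ∂_2 − rank ∂_3 = (8 − 7) − 0 = 1, and there is no ∂_3, so H_2 = Z.

As a check, the Euler characteristic is 6 − 12 + 8 = 2, which agrees with 1 − 0 + 1 = 2.
(K is a triangulation of the 2-sphere S^2.)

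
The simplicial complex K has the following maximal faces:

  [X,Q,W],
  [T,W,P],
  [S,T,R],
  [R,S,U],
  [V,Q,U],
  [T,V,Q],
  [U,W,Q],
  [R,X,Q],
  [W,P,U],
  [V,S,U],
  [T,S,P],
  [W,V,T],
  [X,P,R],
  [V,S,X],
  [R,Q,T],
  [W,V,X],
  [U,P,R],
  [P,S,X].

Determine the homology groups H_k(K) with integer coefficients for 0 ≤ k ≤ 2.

We work with the vertex ordering P < Q < R < S < T < U < V < W < X. The simplices of K, each written with vertices in increasing order, are:

  0-simplices (9): P, Q, R, S, T, U, V, W, X
  1-simplices (27): PR, PS, PT, PU, PW, PX, QR, QT, QU, QV, QW, QX, RS, RT, RU, RX, ST, SU, SV, SX, TV, TW, UV, UW, VW, VX, WX
  2-simplices (18): PRU, PRX, PST, PSX, PTW, PUW, QRT, QRX, QTV, QUV, QUW, QWX, RST, RSU, SUV, SVX, TVW, VWX

so the chain groups are C_0 ≅ Z^9, C_1 ≅ Z^27, C_2 ≅ Z^18.

Boundary ∂_1: C_1 → C_0 sends each edge [p,q] (with p < q) to q − p. For instance
  ∂SU = U − S.
As a 9×27 matrix over Z this has rank 8, with invariant factors (1,1,1,1,1,1,1,1).

The boundary map ∂_2: C_2 → C_1 maps a triangle to the signed sum of its edges. For instance
  ∂SUV = UV − SV + SU,
  ∂TVW = VW − TW + TV.
The 27×18 boundary matrix has rank 18 and Smith normal form diag(1,1,1,1,1,1,1,1,1,1,1,1,1,1,1,1,1,2).

Computing H_k = (kernel of ∂_k) / (image of ∂_{k+1}):

  H_0: rank C_0 − rank ∂_1 = 9 − 8 = 1, and the invariant factors of ∂_1 are all 1, so H_0 = Z.
  H_1: rank ker ∂_1 − rank ∂_2 = (27 − 8) − 18 = 1, and ∂_2 has invariant factor 2 > 1, so H_1 = Z ⊕ Z/2.
  H_2: rank ker ∂_2 − rank ∂_3 = (18 − 18) − 0 = 0, and there is no ∂_3, so H_2 = 0.

H_0 = Z,  H_1 = Z ⊕ Z/2,  H_2 = 0.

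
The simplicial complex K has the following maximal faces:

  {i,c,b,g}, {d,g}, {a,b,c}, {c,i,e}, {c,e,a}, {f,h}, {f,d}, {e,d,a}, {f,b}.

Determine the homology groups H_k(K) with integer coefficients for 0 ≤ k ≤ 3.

H_0 = Z,  H_1 = Z^2,  H_2 = 0,  H_3 = 0.

Order the vertices as a < b < c < d < e < f < g < h < i. Listing each simplex with vertices in this order, K has dimension 3 with simplices:

  0-simplices (9): a, b, c, d, e, f, g, h, i
  1-simplices (17): ab, ac, ad, ae, bc, bf, bg, bi, ce, cg, ci, de, df, dg, ei, fh, gi
  2-simplices (8): abc, ace, ade, bcg, bci, bgi, cei, cgi
  3-simplices (1): bcgi

Hence C_0 ≅ Z^9, C_1 ≅ Z^17, C_2 ≅ Z^8, C_3 ≅ Z^1.

∂_1: C_1 → C_0 maps an edge to its endpoints' difference, ∂[p,q] = q − p. For instance
  ∂bi = i − b.
The resulting 9×17 matrix has rank 8, and its Smith normal form has invariant factors (1,1,1,1,1,1,1,1).

∂_2: C_2 → C_1 acts by ∂[p,q,r] = [q,r] − [p,r] + [p,q]. For instance
  ∂cgi = gi − ci + cg,
  ∂cei = ei − ci + ce.
This gives a 17×8 integer matrix of rank 7; reducing to Smith normal form yields diagonal entries (1,1,1,1,1,1,1).

The boundary map ∂_3: C_3 → C_2 sends each 3-simplex σ to the alternating sum Σ_i (−1)^i (σ with its i-th vertex removed). For instance
  ∂bcgi = cgi − bgi + bci − bcg.
The 8×1 boundary matrix has rank 1 and Smith normal form diag(1).

Computing H_k = (kernel of ∂_k) / (image of ∂_{k+1}):

  H_0: rank C_0 − rank ∂_1 = 9 − 8 = 1, and the invariant factors of ∂_1 are all 1, so H_0 = Z.
  H_1: rank ker ∂_1 − rank ∂_2 = (17 − 8) − 7 = 2, and the invariant factors of ∂_2 are all 1, so H_1 = Z^2.
  H_2: rank ker ∂_2 − rank ∂_3 = (8 − 7) − 1 = 0, and the invariant factors of ∂_3 are all 1, so H_2 = 0.
  H_3: rank ker ∂_3 − rank ∂_4 = (1 − 1) − 0 = 0, and there is no ∂_4, so H_3 = 0.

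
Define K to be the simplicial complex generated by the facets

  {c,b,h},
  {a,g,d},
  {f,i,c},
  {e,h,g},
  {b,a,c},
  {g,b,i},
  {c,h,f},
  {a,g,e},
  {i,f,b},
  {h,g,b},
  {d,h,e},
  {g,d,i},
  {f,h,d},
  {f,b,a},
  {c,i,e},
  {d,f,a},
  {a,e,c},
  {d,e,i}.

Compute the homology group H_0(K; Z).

Fix the vertex order a < b < c < d < e < f < g < h < i and write every simplex with vertices in increasing order. Then dim K = 2 and the simplices of K are:

  0-simplices (9): a, b, c, d, e, f, g, h, i
  1-simplices (27): ab, ac, ad, ae, af, ag, bc, bf, bg, bh, bi, ce, cf, ch, ci, de, df, dg, dh, di, eg, eh, ei, fh, fi, gh, gi
  2-simplices (18): abc, abf, ace, adf, adg, aeg, bch, bfi, bgh, bgi, cei, cfh, cfi, deh, dei, dfh, dgi, egh

Hence C_0 ≅ Z^9, C_1 ≅ Z^27, C_2 ≅ Z^18.

∂_1: C_1 → C_0 is given by ∂[p,q] = [q] − [p]. For instance
  ∂af = f − a.
This gives a 9×27 integer matrix of rank 8; reducing to Smith normal form yields diagonal entries (1,1,1,1,1,1,1,1).

∂_2: C_2 → C_1 maps a triangle to the signed sum of its edges. For instance
  ∂ace = ce − ae + ac,
  ∂cfh = fh − ch + cf.
As a 27×18 matrix over Z this has rank 18, with invariant factors (1,1,1,1,1,1,1,1,1,1,1,1,1,1,1,1,1,2).

From H_k ≅ ker(∂_k) / im(∂_{k+1}) we obtain:

  H_0: rank C_0 − rank ∂_1 = 9 − 8 = 1, and the invariant factors of ∂_1 are all 1, so H_0 ≅ Z.

(K is a triangulation of the Klein bottle.)

H_0 ≅ Z.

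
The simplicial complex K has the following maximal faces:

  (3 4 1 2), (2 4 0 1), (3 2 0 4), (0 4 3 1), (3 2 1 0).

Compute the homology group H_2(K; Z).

H_2 = 0.

Fix the vertex order 0 < 1 < 2 < 3 < 4 and write every simplex with vertices in increasing order. Then dim K = 3 and the simplices of K are:

  0-simplices (5): [0], [1], [2], [3], [4]
  1-simplices (10): [0,1], [0,2], [0,3], [0,4], [1,2], [1,3], [1,4], [2,3], [2,4], [3,4]
  2-simplices (10): [0,1,2], [0,1,3], [0,1,4], [0,2,3], [0,2,4], [0,3,4], [1,2,3], [1,2,4], [1,3,4], [2,3,4]
  3-simplices (5): [0,1,2,3], [0,1,2,4], [0,1,3,4], [0,2,3,4], [1,2,3,4]

giving chain groups C_0 ≅ Z^5, C_1 ≅ Z^10, C_2 ≅ Z^10, C_3 ≅ Z^5.

∂_1: C_1 → C_0 is given by ∂[p,q] = [q] − [p].
As a 5×10 matrix over Z this has rank 4, with invariant factors (1,1,1,1).

∂_2: C_2 → C_1 acts by ∂[p,q,r] = [q,r] − [p,r] + [p,q]. For instance
  ∂[1,2,3] = [2,3] − [1,3] + [1,2],
  ∂[2,3,4] = [3,4] − [2,4] + [2,3].
As a 10×10 matrix over Z this has rank 6, with invariant factors (1,1,1,1,1,1).

Boundary ∂_3: C_3 → C_2 sends each 3-simplex σ to the alternating sum Σ_i (−1)^i (σ with its i-th vertex removed). For instance
  ∂[1,2,3,4] = [2,3,4] − [1,3,4] + [1,2,4] − [1,2,3],
  ∂[0,2,3,4] = [2,3,4] − [0,3,4] + [0,2,4] − [0,2,3].
As a 10×5 matrix over Z this has rank 4, with invariant factors (1,1,1,1).

Now H_k = ker ∂_k / im ∂_{k+1}, so:

  H_2: rank ker ∂_2 − rank ∂_3 = (10 − 6) − 4 = 0, and the invariant factors of ∂_3 are all 1, so H_2 ≅ 0.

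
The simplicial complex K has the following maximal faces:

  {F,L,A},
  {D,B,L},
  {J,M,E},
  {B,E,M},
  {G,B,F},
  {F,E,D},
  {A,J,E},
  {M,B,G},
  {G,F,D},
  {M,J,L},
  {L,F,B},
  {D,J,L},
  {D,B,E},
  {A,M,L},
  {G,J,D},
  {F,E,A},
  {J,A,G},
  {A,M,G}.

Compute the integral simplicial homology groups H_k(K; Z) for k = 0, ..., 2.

H_0 ≅ Z,  H_1 ≅ Z ⊕ Z/2,  H_2 = 0.

Fix the vertex order A < B < D < E < F < G < J < L < M and write every simplex with vertices in increasing order. Then dim K = 2 and the simplices of K are:

  0-simplices (9): A, B, D, E, F, G, J, L, M
  1-simplices (27): AE, AF, AG, AJ, AL, AM, BD, BE, BF, BG, BL, BM, DE, DF, DG, DJ, DL, EF, EJ, EM, FG, FL, GJ, GM, JL, JM, LM
  2-simplices (18): AEF, AEJ, AFL, AGJ, AGM, ALM, BDE, BDL, BEM, BFG, BFL, BGM, DEF, DFG, DGJ, DJL, EJM, JLM

Hence C_0 ≅ Z^9, C_1 ≅ Z^27, C_2 ≅ Z^18.

∂_1: C_1 → C_0 sends each edge [p,q] (with p < q) to q − p. For instance
  ∂LM = M − L.
This gives a 9×27 integer matrix of rank 8; reducing to Smith normal form yields diagonal entries (1,1,1,1,1,1,1,1).

The boundary map ∂_2: C_2 → C_1 maps a triangle to the signed sum of its edges. For instance
  ∂BDE = DE − BE + BD,
  ∂AFL = FL − AL + AF.
As a 27×18 matrix over Z this has rank 18, with invariant factors (1,1,1,1,1,1,1,1,1,1,1,1,1,1,1,1,1,2).

Reading off H_k = ker ∂_k / im ∂_{k+1}:

  H_0: rank C_0 − rank ∂_1 = 9 − 8 = 1, and the invariant factors of ∂_1 are all 1, so H_0 = Z.
  H_1: rank ker ∂_1 − rank ∂_2 = (27 − 8) − 18 = 1, and ∂_2 has invariant factor 2 > 1, so H_1 = Z ⊕ Z/2.
  H_2: rank ker ∂_2 − rank ∂_3 = (18 − 18) − 0 = 0, and there is no ∂_3, so H_2 = 0.

(K is a triangulation of the Klein bottle.)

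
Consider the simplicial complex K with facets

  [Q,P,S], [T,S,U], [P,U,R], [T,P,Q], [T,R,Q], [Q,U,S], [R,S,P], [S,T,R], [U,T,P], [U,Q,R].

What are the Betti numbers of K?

b_0 = 1, b_1 = 0, b_2 = 0.

Order the vertices as P < Q < R < S < T < U. Listing each simplex with vertices in this order, K has dimension 2 with simplices:

  0-simplices (6): P, Q, R, S, T, U
  1-simplices (15): PQ, PR, PS, PT, PU, QR, QS, QT, QU, RS, RT, RU, ST, SU, TU
  2-simplices (10): PQS, PQT, PRS, PRU, PTU, QRT, QRU, QSU, RST, STU

so the chain groups are C_0 ≅ Z^6, C_1 ≅ Z^15, C_2 ≅ Z^10.

∂_1: C_1 → C_0 maps an edge to its endpoints' difference, ∂[p,q] = q − p. For instance
  ∂SU = U − S.
The 6×15 boundary matrix has rank 5 and Smith normal form diag(1,1,1,1,1).

Boundary ∂_2: C_2 → C_1 maps a triangle to the signed sum of its edges. For instance
  ∂PRU = RU − PU + PR,
  ∂QRT = RT − QT + QR.
This gives a 15×10 integer matrix of rank 10; reducing to Smith normal form yields diagonal entries (1,1,1,1,1,1,1,1,1,2).

Now H_k = ker ∂_k / im ∂_{k+1}, so:

  H_0: rank C_0 − rank ∂_1 = 6 − 5 = 1, and the invariant factors of ∂_1 are all 1, so H_0 = Z.
  H_1: rank ker ∂_1 − rank ∂_2 = (15 − 5) − 10 = 0, and ∂_2 has invariant factor 2 > 1, so H_1 = Z/2.
  H_2: rank ker ∂_2 − rank ∂_3 = (10 − 10) − 0 = 0, and there is no ∂_3, so H_2 = 0.

As a check, the Euler characteristic is 6 − 15 + 10 = 1, which agrees with 1 − 0 + 0 = 1.

Hence the Betti numbers are b_0 = 1, b_1 = 0, b_2 = 0.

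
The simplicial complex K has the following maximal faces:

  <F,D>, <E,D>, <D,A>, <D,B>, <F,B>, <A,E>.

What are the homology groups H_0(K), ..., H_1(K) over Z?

H_0 = Z,  H_1 = Z^2.

Order the vertices as A < B < D < E < F. Listing each simplex with vertices in this order, K has dimension 1 with simplices:

  0-simplices (5): A, B, D, E, F
  1-simplices (6): AD, AE, BD, BF, DE, DF

so the chain groups are C_0 ≅ Z^5, C_1 ≅ Z^6.

Boundary ∂_1: C_1 → C_0 maps an edge to its endpoints' difference, ∂[p,q] = q − p.
The resulting 5×6 matrix has rank 4, and its Smith normal form has invariant factors (1,1,1,1).

From H_k ≅ ker(∂_k) / im(∂_{k+1}) we obtain:

  H_0: rank C_0 − rank ∂_1 = 5 − 4 = 1, and the invariant factors of ∂_1 are all 1, so H_0 ≅ Z.
  H_1: rank ker ∂_1 − rank ∂_2 = (6 − 4) − 0 = 2, and there is no ∂_2, so H_1 ≅ Z^2.

As a check, the Euler characteristic is 5 − 6 = -1, which agrees with 1 − 2 = -1.
(K is a triangulation of a wedge of 2 circles.)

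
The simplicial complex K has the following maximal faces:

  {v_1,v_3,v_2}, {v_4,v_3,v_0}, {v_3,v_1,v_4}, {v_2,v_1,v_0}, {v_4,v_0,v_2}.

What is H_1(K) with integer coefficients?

Fix the vertex order v_0 < v_1 < v_2 < v_3 < v_4 and write every simplex with vertices in increasing order. Then dim K = 2 and the simplices of K are:

  0-simplices (5): [v_0], [v_1], [v_2], [v_3], [v_4]
  1-simplices (10): [v_0,v_1], [v_0,v_2], [v_0,v_3], [v_0,v_4], [v_1,v_2], [v_1,v_3], [v_1,v_4], [v_2,v_3], [v_2,v_4], [v_3,v_4]
  2-simplices (5): [v_0,v_1,v_2], [v_0,v_2,v_4], [v_0,v_3,v_4], [v_1,v_2,v_3], [v_1,v_3,v_4]

so the chain groups are C_0 ≅ Z^5, C_1 ≅ Z^10, C_2 ≅ Z^5.

∂_1: C_1 → C_0 is given by ∂[p,q] = [q] − [p]. For instance
  ∂[v_0,v_3] = [v_3] − [v_0].
The 5×10 boundary matrix has rank 4 and Smith normal form diag(1,1,1,1).

∂_2: C_2 → C_1 acts by ∂[p,q,r] = [q,r] − [p,r] + [p,q]. For instance
  ∂[v_0,v_2,v_4] = [v_2,v_4] − [v_0,v_4] + [v_0,v_2],
  ∂[v_1,v_3,v_4] = [v_3,v_4] − [v_1,v_4] + [v_1,v_3].
As a 10×5 matrix over Z this has rank 5, with invariant factors (1,1,1,1,1).

Computing H_k = (kernel of ∂_k) / (image of ∂_{k+1}):

  H_1: rank ker ∂_1 − rank ∂_2 = (10 − 4) − 5 = 1, and the invariant factors of ∂_2 are all 1, so H_1 ≅ Z.

H_1 ≅ Z.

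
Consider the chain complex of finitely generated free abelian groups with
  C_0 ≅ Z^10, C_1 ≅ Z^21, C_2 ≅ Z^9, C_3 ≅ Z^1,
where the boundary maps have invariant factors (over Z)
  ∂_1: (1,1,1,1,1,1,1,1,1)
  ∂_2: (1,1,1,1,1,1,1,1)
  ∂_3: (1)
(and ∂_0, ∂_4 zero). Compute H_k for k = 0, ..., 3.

H_0 ≅ Z,  H_1 ≅ Z^4,  H_2 = 0,  H_3 = 0.

H_0: b_0 = 10 − 0 − 9 = 1; torsion from ∂_1 factors > 1: none. So H_0 ≅ Z.
H_1: b_1 = 21 − 9 − 8 = 4; torsion from ∂_2 factors > 1: none. So H_1 ≅ Z^4.
H_2: b_2 = 9 − 8 − 1 = 0; torsion from ∂_3 factors > 1: none. So H_2 ≅ 0.
H_3: b_3 = 1 − 1 − 0 = 0; torsion from ∂_4 factors > 1: none. So H_3 ≅ 0.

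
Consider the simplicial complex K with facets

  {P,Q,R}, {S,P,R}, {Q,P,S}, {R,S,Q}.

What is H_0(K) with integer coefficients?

Fix the vertex order P < Q < R < S and write every simplex with vertices in increasing order. Then dim K = 2 and the simplices of K are:

  0-simplices (4): P, Q, R, S
  1-simplices (6): PQ, PR, PS, QR, QS, RS
  2-simplices (4): PQR, PQS, PRS, QRS

giving chain groups C_0 ≅ Z^4, C_1 ≅ Z^6, C_2 ≅ Z^4.

∂_1: C_1 → C_0 maps an edge to its endpoints' difference, ∂[p,q] = q − p. For instance
  ∂PS = S − P.
The 4×6 boundary matrix has rank 3 and Smith normal form diag(1,1,1).

Boundary ∂_2: C_2 → C_1 acts by ∂[p,q,r] = [q,r] − [p,r] + [p,q]. For instance
  ∂PRS = RS − PS + PR,
  ∂QRS = RS − QS + QR.
The resulting 6×4 matrix has rank 3, and its Smith normal form has invariant factors (1,1,1).

Computing H_k = (kernel of ∂_k) / (image of ∂_{k+1}):

  H_0: rank C_0 − rank ∂_1 = 4 − 3 = 1, and the invariant factors of ∂_1 are all 1, so H_0 ≅ Z.

(K is a triangulation of the 2-sphere S^2.)

H_0 ≅ Z.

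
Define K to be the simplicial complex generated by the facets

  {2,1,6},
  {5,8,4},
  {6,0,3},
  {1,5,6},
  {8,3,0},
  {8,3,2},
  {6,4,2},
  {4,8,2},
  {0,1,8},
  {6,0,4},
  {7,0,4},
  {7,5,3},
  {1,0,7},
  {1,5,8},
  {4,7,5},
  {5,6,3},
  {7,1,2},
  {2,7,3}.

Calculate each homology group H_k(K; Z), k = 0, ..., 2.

Fix the vertex order 0 < 1 < 2 < 3 < 4 < 5 < 6 < 7 < 8 and write every simplex with vertices in increasing order. Then dim K = 2 and the simplices of K are:

  0-simplices (9): [0], [1], [2], [3], [4], [5], [6], [7], [8]
  1-simplices (27): (27 of them)
  2-simplices (18): [0,1,7], [0,1,8], [0,3,6], [0,3,8], [0,4,6], [0,4,7], [1,2,6], [1,2,7], [1,5,6], [1,5,8], [2,3,7], [2,3,8], [2,4,6], [2,4,8], [3,5,6], [3,5,7], [4,5,7], [4,5,8]

giving chain groups C_0 ≅ Z^9, C_1 ≅ Z^27, C_2 ≅ Z^18.

Boundary ∂_1: C_1 → C_0 sends each edge [p,q] (with p < q) to q − p.
As a 9×27 matrix over Z this has rank 8, with invariant factors (1,1,1,1,1,1,1,1).

∂_2: C_2 → C_1 sends each 2-simplex [p,q,r] to [q,r] − [p,r] + [p,q]. For instance
  ∂[0,1,8] = [1,8] − [0,8] + [0,1],
  ∂[1,5,6] = [5,6] − [1,6] + [1,5].
The 27×18 boundary matrix has rank 17 and Smith normal form diag(1,1,1,1,1,1,1,1,1,1,1,1,1,1,1,1,1).

Reading off H_k = ker ∂_k / im ∂_{k+1}:

  H_0: rank C_0 − rank ∂_1 = 9 − 8 = 1, and the invariant factors of ∂_1 are all 1, so H_0 ≅ Z.
  H_1: rank ker ∂_1 − rank ∂_2 = (27 − 8) − 17 = 2, and the invariant factors of ∂_2 are all 1, so H_1 ≅ Z^2.
  H_2: rank ker ∂_2 − rank ∂_3 = (18 − 17) − 0 = 1, and there is no ∂_3, so H_2 ≅ Z.

(K is a triangulation of the torus T^2.)

H_0 ≅ Z,  H_1 ≅ Z^2,  H_2 ≅ Z.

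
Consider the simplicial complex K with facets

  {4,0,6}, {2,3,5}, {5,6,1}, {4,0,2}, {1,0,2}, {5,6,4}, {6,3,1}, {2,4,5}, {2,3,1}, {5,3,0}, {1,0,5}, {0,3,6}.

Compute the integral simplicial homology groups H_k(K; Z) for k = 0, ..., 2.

H_0 = Z,  H_1 = Z/2Z,  H_2 = 0.

Fix the vertex order 0 < 1 < 2 < 3 < 4 < 5 < 6 and write every simplex with vertices in increasing order. Then dim K = 2 and the simplices of K are:

  0-simplices (7): [0], [1], [2], [3], [4], [5], [6]
  1-simplices (18): [0,1], [0,2], [0,3], [0,4], [0,5], [0,6], [1,2], [1,3], [1,5], [1,6], [2,3], [2,4], [2,5], [3,5], [3,6], [4,5], [4,6], [5,6]
  2-simplices (12): [0,1,2], [0,1,5], [0,2,4], [0,3,5], [0,3,6], [0,4,6], [1,2,3], [1,3,6], [1,5,6], [2,3,5], [2,4,5], [4,5,6]

Hence C_0 ≅ Z^7, C_1 ≅ Z^18, C_2 ≅ Z^12.

∂_1: C_1 → C_0 is given by ∂[p,q] = [q] − [p].
This gives a 7×18 integer matrix of rank 6; reducing to Smith normal form yields diagonal entries (1,1,1,1,1,1).

Boundary ∂_2: C_2 → C_1 sends each 2-simplex [p,q,r] to [q,r] − [p,r] + [p,q]. For instance
  ∂[0,4,6] = [4,6] − [0,6] + [0,4],
  ∂[1,2,3] = [2,3] − [1,3] + [1,2].
This gives a 18×12 integer matrix of rank 12; reducing to Smith normal form yields diagonal entries (1,1,1,1,1,1,1,1,1,1,1,2).

Computing H_k = (kernel of ∂_k) / (image of ∂_{k+1}):

  H_0: rank C_0 − rank ∂_1 = 7 − 6 = 1, and the invariant factors of ∂_1 are all 1, so H_0 = Z.
  H_1: rank ker ∂_1 − rank ∂_2 = (18 − 6) − 12 = 0, and ∂_2 has invariant factor 2 > 1, so H_1 = Z/2Z.
  H_2: rank ker ∂_2 − rank ∂_3 = (12 − 12) − 0 = 0, and there is no ∂_3, so H_2 = 0.

(K is a triangulation of the real projective plane RP^2.)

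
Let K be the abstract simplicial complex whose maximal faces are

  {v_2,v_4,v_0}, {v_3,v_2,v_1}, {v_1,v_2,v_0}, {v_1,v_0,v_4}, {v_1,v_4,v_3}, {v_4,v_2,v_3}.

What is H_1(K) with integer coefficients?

H_1 = 0.

K has 5 vertices, 9 edges, 6 triangles.
rank ∂_1 = 4, rank ∂_2 = 5 ⇒ b_1 = 9 − 4 − 5 = 0; all invariant factors of ∂_2 are 1 so no torsion. So H_1 ≅ 0.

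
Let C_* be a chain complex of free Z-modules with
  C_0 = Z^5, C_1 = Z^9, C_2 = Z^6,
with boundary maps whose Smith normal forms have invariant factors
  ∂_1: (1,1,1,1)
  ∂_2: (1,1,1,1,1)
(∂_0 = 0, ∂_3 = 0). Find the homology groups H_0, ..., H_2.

H_0 ≅ Z,  H_1 = 0,  H_2 ≅ Z.

H_0: b_0 = 5 − 0 − 4 = 1; torsion from ∂_1 factors > 1: none. So H_0 ≅ Z.
H_1: b_1 = 9 − 4 − 5 = 0; torsion from ∂_2 factors > 1: none. So H_1 ≅ 0.
H_2: b_2 = 6 − 5 − 0 = 1; torsion from ∂_3 factors > 1: none. So H_2 ≅ Z.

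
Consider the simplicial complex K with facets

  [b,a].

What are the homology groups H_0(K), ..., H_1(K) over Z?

H_0 = Z,  H_1 = 0.

We work with the vertex ordering a < b. The simplices of K, each written with vertices in increasing order, are:

  0-simplices (2): a, b
  1-simplices (1): ab

Hence C_0 ≅ Z^2, C_1 ≅ Z^1.

The boundary map ∂_1: C_1 → C_0 maps an edge to its endpoints' difference, ∂[p,q] = q − p.
This gives a 2×1 integer matrix of rank 1; reducing to Smith normal form yields diagonal entries (1).

Now H_k = ker ∂_k / im ∂_{k+1}, so:

  H_0: rank C_0 − rank ∂_1 = 2 − 1 = 1, and the invariant factors of ∂_1 are all 1, so H_0 ≅ Z.
  H_1: rank ker ∂_1 − rank ∂_2 = (1 − 1) − 0 = 0, and there is no ∂_2, so H_1 ≅ 0.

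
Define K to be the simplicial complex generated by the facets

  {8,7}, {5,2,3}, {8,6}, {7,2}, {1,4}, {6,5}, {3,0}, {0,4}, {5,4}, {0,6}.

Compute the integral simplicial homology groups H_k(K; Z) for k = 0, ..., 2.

Fix the vertex order 0 < 1 < 2 < 3 < 4 < 5 < 6 < 7 < 8 and write every simplex with vertices in increasing order. Then dim K = 2 and the simplices of K are:

  0-simplices (9): [0], [1], [2], [3], [4], [5], [6], [7], [8]
  1-simplices (12): [0,3], [0,4], [0,6], [1,4], [2,3], [2,5], [2,7], [3,5], [4,5], [5,6], [6,8], [7,8]
  2-simplices (1): [2,3,5]

Hence C_0 ≅ Z^9, C_1 ≅ Z^12, C_2 ≅ Z^1.

Boundary ∂_1: C_1 → C_0 is given by ∂[p,q] = [q] − [p].
The 9×12 boundary matrix has rank 8 and Smith normal form diag(1,1,1,1,1,1,1,1).

Boundary ∂_2: C_2 → C_1 maps a triangle to the signed sum of its edges. For instance
  ∂[2,3,5] = [3,5] − [2,5] + [2,3].
As a 12×1 matrix over Z this has rank 1, with invariant factors (1).

Reading off H_k = ker ∂_k / im ∂_{k+1}:

  H_0: rank C_0 − rank ∂_1 = 9 − 8 = 1, and the invariant factors of ∂_1 are all 1, so H_0 ≅ Z.
  H_1: rank ker ∂_1 − rank ∂_2 = (12 − 8) − 1 = 3, and the invariant factors of ∂_2 are all 1, so H_1 ≅ Z^3.
  H_2: rank ker ∂_2 − rank ∂_3 = (1 − 1) − 0 = 0, and there is no ∂_3, so H_2 ≅ 0.

H_0 = Z,  H_1 = Z^3,  H_2 = 0.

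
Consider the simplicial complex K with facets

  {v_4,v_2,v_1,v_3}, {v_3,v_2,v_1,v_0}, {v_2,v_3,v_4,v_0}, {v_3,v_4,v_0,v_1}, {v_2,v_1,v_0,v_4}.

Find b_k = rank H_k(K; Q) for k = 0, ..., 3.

b_0 = 1, b_1 = 0, b_2 = 0, b_3 = 1.

We work with the vertex ordering v_0 < v_1 < v_2 < v_3 < v_4. The simplices of K, each written with vertices in increasing order, are:

  0-simplices (5): [v_0], [v_1], [v_2], [v_3], [v_4]
  1-simplices (10): [v_0,v_1], [v_0,v_2], [v_0,v_3], [v_0,v_4], [v_1,v_2], [v_1,v_3], [v_1,v_4], [v_2,v_3], [v_2,v_4], [v_3,v_4]
  2-simplices (10): [v_0,v_1,v_2], [v_0,v_1,v_3], [v_0,v_1,v_4], [v_0,v_2,v_3], [v_0,v_2,v_4], [v_0,v_3,v_4], [v_1,v_2,v_3], [v_1,v_2,v_4], [v_1,v_3,v_4], [v_2,v_3,v_4]
  3-simplices (5): [v_0,v_1,v_2,v_3], [v_0,v_1,v_2,v_4], [v_0,v_1,v_3,v_4], [v_0,v_2,v_3,v_4], [v_1,v_2,v_3,v_4]

Hence C_0 ≅ Z^5, C_1 ≅ Z^10, C_2 ≅ Z^10, C_3 ≅ Z^5.

Boundary ∂_1: C_1 → C_0 is given by ∂[p,q] = [q] − [p]. For instance
  ∂[v_0,v_3] = [v_3] − [v_0].
The 5×10 boundary matrix has rank 4 and Smith normal form diag(1,1,1,1).

∂_2: C_2 → C_1 maps a triangle to the signed sum of its edges. For instance
  ∂[v_0,v_1,v_2] = [v_1,v_2] − [v_0,v_2] + [v_0,v_1],
  ∂[v_1,v_2,v_4] = [v_2,v_4] − [v_1,v_4] + [v_1,v_2].
The resulting 10×10 matrix has rank 6, and its Smith normal form has invariant factors (1,1,1,1,1,1).

∂_3: C_3 → C_2 sends each 3-simplex σ to the alternating sum Σ_i (−1)^i (σ with its i-th vertex removed). For instance
  ∂[v_0,v_2,v_3,v_4] = [v_2,v_3,v_4] − [v_0,v_3,v_4] + [v_0,v_2,v_4] − [v_0,v_2,v_3],
  ∂[v_0,v_1,v_3,v_4] = [v_1,v_3,v_4] − [v_0,v_3,v_4] + [v_0,v_1,v_4] − [v_0,v_1,v_3].
This gives a 10×5 integer matrix of rank 4; reducing to Smith normal form yields diagonal entries (1,1,1,1).

From H_k ≅ ker(∂_k) / im(∂_{k+1}) we obtain:

  H_0: rank C_0 − rank ∂_1 = 5 − 4 = 1, and the invariant factors of ∂_1 are all 1, so H_0 = Z.
  H_1: rank ker ∂_1 − rank ∂_2 = (10 − 4) − 6 = 0, and the invariant factors of ∂_2 are all 1, so H_1 = 0.
  H_2: rank ker ∂_2 − rank ∂_3 = (10 − 6) − 4 = 0, and the invariant factors of ∂_3 are all 1, so H_2 = 0.
  H_3: rank ker ∂_3 − rank ∂_4 = (5 − 4) − 0 = 1, and there is no ∂_4, so H_3 = Z.

As a check, the Euler characteristic is 5 − 10 + 10 − 5 = 0, which agrees with 1 − 0 + 0 − 1 = 0.

Hence the Betti numbers are b_0 = 1, b_1 = 0, b_2 = 0, b_3 = 1.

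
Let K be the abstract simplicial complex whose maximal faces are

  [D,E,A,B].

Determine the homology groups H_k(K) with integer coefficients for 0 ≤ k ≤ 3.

We work with the vertex ordering A < B < D < E. The simplices of K, each written with vertices in increasing order, are:

  0-simplices (4): A, B, D, E
  1-simplices (6): AB, AD, AE, BD, BE, DE
  2-simplices (4): ABD, ABE, ADE, BDE
  3-simplices (1): ABDE

so the chain groups are C_0 ≅ Z^4, C_1 ≅ Z^6, C_2 ≅ Z^4, C_3 ≅ Z^1.

∂_1: C_1 → C_0 maps an edge to its endpoints' difference, ∂[p,q] = q − p.
As a 4×6 matrix over Z this has rank 3, with invariant factors (1,1,1).

∂_2: C_2 → C_1 maps a triangle to the signed sum of its edges. For instance
  ∂ABD = BD − AD + AB,
  ∂ABE = BE − AE + AB.
The 6×4 boundary matrix has rank 3 and Smith normal form diag(1,1,1).

The boundary map ∂_3: C_3 → C_2 sends each 3-simplex σ to the alternating sum Σ_i (−1)^i (σ with its i-th vertex removed). For instance
  ∂ABDE = BDE − ADE + ABE − ABD.
This gives a 4×1 integer matrix of rank 1; reducing to Smith normal form yields diagonal entries (1).

Computing H_k = (kernel of ∂_k) / (image of ∂_{k+1}):

  H_0: rank C_0 − rank ∂_1 = 4 − 3 = 1, and the invariant factors of ∂_1 are all 1, so H_0 ≅ Z.
  H_1: rank ker ∂_1 − rank ∂_2 = (6 − 3) − 3 = 0, and the invariant factors of ∂_2 are all 1, so H_1 ≅ 0.
  H_2: rank ker ∂_2 − rank ∂_3 = (4 − 3) − 1 = 0, and the invariant factors of ∂_3 are all 1, so H_2 ≅ 0.
  H_3: rank ker ∂_3 − rank ∂_4 = (1 − 1) − 0 = 0, and there is no ∂_4, so H_3 ≅ 0.

H_0 ≅ Z,  H_1 = 0,  H_2 = 0,  H_3 = 0.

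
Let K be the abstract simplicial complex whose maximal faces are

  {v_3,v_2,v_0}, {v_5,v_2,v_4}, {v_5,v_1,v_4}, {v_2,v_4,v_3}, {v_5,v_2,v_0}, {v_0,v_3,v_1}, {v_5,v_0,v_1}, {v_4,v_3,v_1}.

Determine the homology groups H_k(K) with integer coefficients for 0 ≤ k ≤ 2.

Fix the vertex order v_0 < v_1 < v_2 < v_3 < v_4 < v_5 and write every simplex with vertices in increasing order. Then dim K = 2 and the simplices of K are:

  0-simplices (6): [v_0], [v_1], [v_2], [v_3], [v_4], [v_5]
  1-simplices (12): [v_0,v_1], [v_0,v_2], [v_0,v_3], [v_0,v_5], [v_1,v_3], [v_1,v_4], [v_1,v_5], [v_2,v_3], [v_2,v_4], [v_2,v_5], [v_3,v_4], [v_4,v_5]
  2-simplices (8): [v_0,v_1,v_3], [v_0,v_1,v_5], [v_0,v_2,v_3], [v_0,v_2,v_5], [v_1,v_3,v_4], [v_1,v_4,v_5], [v_2,v_3,v_4], [v_2,v_4,v_5]

so the chain groups are C_0 ≅ Z^6, C_1 ≅ Z^12, C_2 ≅ Z^8.

Boundary ∂_1: C_1 → C_0 is given by ∂[p,q] = [q] − [p]. For instance
  ∂[v_0,v_3] = [v_3] − [v_0].
As a 6×12 matrix over Z this has rank 5, with invariant factors (1,1,1,1,1).

The boundary map ∂_2: C_2 → C_1 sends each 2-simplex [p,q,r] to [q,r] − [p,r] + [p,q]. For instance
  ∂[v_1,v_3,v_4] = [v_3,v_4] − [v_1,v_4] + [v_1,v_3],
  ∂[v_0,v_1,v_3] = [v_1,v_3] − [v_0,v_3] + [v_0,v_1].
As a 12×8 matrix over Z this has rank 7, with invariant factors (1,1,1,1,1,1,1).

Computing H_k = (kernel of ∂_k) / (image of ∂_{k+1}):

  H_0: rank C_0 − rank ∂_1 = 6 − 5 = 1, and the invariant factors of ∂_1 are all 1, so H_0 = Z.
  H_1: rank ker ∂_1 − rank ∂_2 = (12 − 5) − 7 = 0, and the invariant factors of ∂_2 are all 1, so H_1 = 0.
  H_2: rank ker ∂_2 − rank ∂_3 = (8 − 7) − 0 = 1, and there is no ∂_3, so H_2 = Z.

As a check, the Euler characteristic is 6 − 12 + 8 = 2, which agrees with 1 − 0 + 1 = 2.

H_0 ≅ Z,  H_1 = 0,  H_2 ≅ Z.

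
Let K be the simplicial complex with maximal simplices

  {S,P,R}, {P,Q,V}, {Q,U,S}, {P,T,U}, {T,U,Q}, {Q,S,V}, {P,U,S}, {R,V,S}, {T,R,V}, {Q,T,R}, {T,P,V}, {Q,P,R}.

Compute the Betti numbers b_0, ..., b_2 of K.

b_0 = 1, b_1 = 0, b_2 = 0.

K has 7 vertices, 18 edges, 12 triangles.
rank ∂_0 = 0, rank ∂_1 = 6 ⇒ b_0 = 7 − 0 − 6 = 1; all invariant factors of ∂_1 are 1 so no torsion. So H_0 = Z.
rank ∂_1 = 6, rank ∂_2 = 12 ⇒ b_1 = 18 − 6 − 12 = 0; ∂_2 has invariant factor(s) [2] giving torsion. So H_1 = Z/2.
rank ∂_2 = 12, rank ∂_3 = 0 ⇒ b_2 = 12 − 12 − 0 = 0. So H_2 = 0.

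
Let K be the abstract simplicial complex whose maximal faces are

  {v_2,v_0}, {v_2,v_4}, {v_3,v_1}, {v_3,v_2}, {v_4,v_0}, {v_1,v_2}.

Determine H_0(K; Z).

H_0 = Z.

Fix the vertex order v_0 < v_1 < v_2 < v_3 < v_4 and write every simplex with vertices in increasing order. Then dim K = 1 and the simplices of K are:

  0-simplices (5): [v_0], [v_1], [v_2], [v_3], [v_4]
  1-simplices (6): [v_0,v_2], [v_0,v_4], [v_1,v_2], [v_1,v_3], [v_2,v_3], [v_2,v_4]

Hence C_0 ≅ Z^5, C_1 ≅ Z^6.

Boundary ∂_1: C_1 → C_0 sends each edge [p,q] (with p < q) to q − p. For instance
  ∂[v_1,v_3] = [v_3] − [v_1].
This gives a 5×6 integer matrix of rank 4; reducing to Smith normal form yields diagonal entries (1,1,1,1).

From H_k ≅ ker(∂_k) / im(∂_{k+1}) we obtain:

  H_0: rank C_0 − rank ∂_1 = 5 − 4 = 1, and the invariant factors of ∂_1 are all 1, so H_0 ≅ Z.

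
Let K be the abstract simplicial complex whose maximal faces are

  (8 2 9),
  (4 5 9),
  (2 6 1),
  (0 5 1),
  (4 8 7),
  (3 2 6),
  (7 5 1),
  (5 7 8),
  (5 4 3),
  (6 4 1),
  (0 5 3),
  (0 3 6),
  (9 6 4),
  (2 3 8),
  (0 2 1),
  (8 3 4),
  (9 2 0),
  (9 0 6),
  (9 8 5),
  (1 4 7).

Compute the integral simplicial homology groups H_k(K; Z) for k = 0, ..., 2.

We work with the vertex ordering 0 < 1 < 2 < 3 < 4 < 5 < 6 < 7 < 8 < 9. The simplices of K, each written with vertices in increasing order, are:

  0-simplices (10): [0], [1], [2], [3], [4], [5], [6], [7], [8], [9]
  1-simplices (30): (30 of them)
  2-simplices (20): (20 of them)

giving chain groups C_0 ≅ Z^10, C_1 ≅ Z^30, C_2 ≅ Z^20.

∂_1: C_1 → C_0 maps an edge to its endpoints' difference, ∂[p,q] = q − p.
This gives a 10×30 integer matrix of rank 9; reducing to Smith normal form yields diagonal entries (1,1,1,1,1,1,1,1,1).

Boundary ∂_2: C_2 → C_1 acts by ∂[p,q,r] = [q,r] − [p,r] + [p,q]. For instance
  ∂[1,4,6] = [4,6] − [1,6] + [1,4],
  ∂[3,4,8] = [4,8] − [3,8] + [3,4].
As a 30×20 matrix over Z this has rank 20, with invariant factors (1,1,1,1,1,1,1,1,1,1,1,1,1,1,1,1,1,1,1,2).

From H_k ≅ ker(∂_k) / im(∂_{k+1}) we obtain:

  H_0: rank C_0 − rank ∂_1 = 10 − 9 = 1, and the invariant factors of ∂_1 are all 1, so H_0 = Z.
  H_1: rank ker ∂_1 − rank ∂_2 = (30 − 9) − 20 = 1, and ∂_2 has invariant factor 2 > 1, so H_1 = Z ⊕ Z/2.
  H_2: rank ker ∂_2 − rank ∂_3 = (20 − 20) − 0 = 0, and there is no ∂_3, so H_2 = 0.

As a check, the Euler characteristic is 10 − 30 + 20 = 0, which agrees with 1 − 1 + 0 = 0.
(K is a triangulation of the Klein bottle.)

H_0 ≅ Z,  H_1 ≅ Z ⊕ Z/2,  H_2 = 0.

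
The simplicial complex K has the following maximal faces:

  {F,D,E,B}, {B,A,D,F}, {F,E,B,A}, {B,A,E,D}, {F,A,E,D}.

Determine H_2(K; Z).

We work with the vertex ordering A < B < D < E < F. The simplices of K, each written with vertices in increasing order, are:

  0-simplices (5): A, B, D, E, F
  1-simplices (10): AB, AD, AE, AF, BD, BE, BF, DE, DF, EF
  2-simplices (10): ABD, ABE, ABF, ADE, ADF, AEF, BDE, BDF, BEF, DEF
  3-simplices (5): ABDE, ABDF, ABEF, ADEF, BDEF

giving chain groups C_0 ≅ Z^5, C_1 ≅ Z^10, C_2 ≅ Z^10, C_3 ≅ Z^5.

Boundary ∂_1: C_1 → C_0 sends each edge [p,q] (with p < q) to q − p. For instance
  ∂DE = E − D.
The 5×10 boundary matrix has rank 4 and Smith normal form diag(1,1,1,1).

The boundary map ∂_2: C_2 → C_1 sends each 2-simplex [p,q,r] to [q,r] − [p,r] + [p,q]. For instance
  ∂ABD = BD − AD + AB,
  ∂AEF = EF − AF + AE.
The 10×10 boundary matrix has rank 6 and Smith normal form diag(1,1,1,1,1,1).

The boundary map ∂_3: C_3 → C_2 sends each 3-simplex σ to the alternating sum Σ_i (−1)^i (σ with its i-th vertex removed). For instance
  ∂ADEF = DEF − AEF + ADF − ADE,
  ∂BDEF = DEF − BEF + BDF − BDE.
As a 10×5 matrix over Z this has rank 4, with invariant factors (1,1,1,1).

Reading off H_k = ker ∂_k / im ∂_{k+1}:

  H_2: rank ker ∂_2 − rank ∂_3 = (10 − 6) − 4 = 0, and the invariant factors of ∂_3 are all 1, so H_2 = 0.

H_2 ≅ 0.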